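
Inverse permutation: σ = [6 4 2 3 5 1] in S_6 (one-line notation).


To find σ⁻¹, swap domain and range:
σ(1) = 6 → σ⁻¹(6) = 1
σ(2) = 4 → σ⁻¹(4) = 2
σ(3) = 2 → σ⁻¹(2) = 3
σ(4) = 3 → σ⁻¹(3) = 4
σ(5) = 5 → σ⁻¹(5) = 5
σ(6) = 1 → σ⁻¹(1) = 6

σ⁻¹ = [6 3 4 2 5 1]


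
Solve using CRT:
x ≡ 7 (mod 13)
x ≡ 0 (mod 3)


m₁ = 13, m₂ = 3, gcd = 1, so CRT applies. M = m₁·m₂ = 39
Let M₁ = M/m₁ = 3, M₂ = M/m₂ = 13
Find y₁ ≡ M₁⁻¹ (mod m₁): 3⁻¹ ≡ 9 (mod 13)
Find y₂ ≡ M₂⁻¹ (mod m₂): 13⁻¹ ≡ 1 (mod 3)
x = a₁·M₁·y₁ + a₂·M₂·y₂ = 7·3·9 + 0·13·1 = 189
Reduce mod 39: x ≡ 33
Check: 33 mod 13 = 7 ✓, 33 mod 3 = 0 ✓

x ≡ 33 (mod 39)


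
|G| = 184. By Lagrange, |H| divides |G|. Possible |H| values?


Lagrange's theorem: |H| divides |G|
|G| = 184
Divisors of 184: 1, 2, 4, 8, 23, 46, 92, 184

Possible subgroup orders: {1, 2, 4, 8, 23, 46, 92, 184}


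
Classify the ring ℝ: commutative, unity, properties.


ℝ is a field: commutative, has unity, every nonzero element is a unit (hence an integral domain)
Commutative: Yes
Integral domain: Yes
Has unity: Yes

ℝ: Commutative=Yes, Unity=Yes


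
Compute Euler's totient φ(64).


Factor n: 64 = 2^6
φ(n) = n · ∏(1 - 1/p) over distinct primes p | n
φ(64) = 64 · (1 - 1/2) = 32

φ(64) = 32


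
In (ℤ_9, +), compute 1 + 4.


Operation: addition mod 9
1 + 4 = (a + b) mod 9 with a = 1, b = 4

1 + 4 = 5


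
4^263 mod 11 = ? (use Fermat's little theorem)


Fermat's little theorem: if p is prime and gcd(a,p)=1, then a^(p-1) ≡ 1 (mod p)
p = 11 is prime, gcd(4,11) = 1
Reduce exponent: 263 mod 10 = 3
So 4^263 ≡ 4^3 (mod 11)
4^3 mod 11 = 9

4^263 ≡ 9 (mod 11)


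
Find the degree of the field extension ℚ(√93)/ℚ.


√93 has minimal polynomial x² - 93 (irreducible over ℚ since 93 is squarefree)

[ℚ(√93)/ℚ] = 2


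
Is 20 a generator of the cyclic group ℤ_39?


g generates ℤ_n iff gcd(g, n) = 1
gcd(20, 39) = 1
Since gcd = 1, 20 is a generator.

Yes, 20 generates ℤ_39


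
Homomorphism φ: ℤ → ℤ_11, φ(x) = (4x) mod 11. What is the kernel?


Kernel = preimage of identity
ker(φ) = {x ∈ ℤ : 4x ≡ 0 (mod 11)}. gcd(4,11) = 1, so 4x ≡ 0 (mod 11) ⟺ x ≡ 0 (mod 11/1 = 11). Hence ker(φ) = 11ℤ

ker(φ) = 11ℤ


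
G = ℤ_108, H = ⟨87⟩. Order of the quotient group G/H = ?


|⟨87⟩| = n / gcd(87, 108) = 108 / 3 = 36
H is normal (ℤ_108 is abelian).
|G/H| = |G| / |H| = 108 / 36 = 3

|G/H| = 3


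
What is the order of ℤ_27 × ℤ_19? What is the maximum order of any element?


|ℤ_27 × ℤ_19| = 27 × 19 = 513
Max element order = lcm(27,19) = 513
Cyclic? Yes (gcd=1)

|ℤ_27×ℤ_19| = 513, max element order = 513


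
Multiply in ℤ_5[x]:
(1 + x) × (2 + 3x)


Expand and collect like terms; reduce coefficients mod 5:
x^0: 1·2 = 2 ≡ 2 (mod 5)
x^1: 1·3 + 1·2 = 5 ≡ 0 (mod 5)
x^2: 1·3 = 3 ≡ 3 (mod 5)
Result: 2 + 3x^2

f · g = 2 + 3x^2


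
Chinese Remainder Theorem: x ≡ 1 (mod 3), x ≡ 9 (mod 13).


m₁ = 3, m₂ = 13, gcd = 1, so CRT applies. M = m₁·m₂ = 39
Let M₁ = M/m₁ = 13, M₂ = M/m₂ = 3
Find y₁ ≡ M₁⁻¹ (mod m₁): 13⁻¹ ≡ 1 (mod 3)
Find y₂ ≡ M₂⁻¹ (mod m₂): 3⁻¹ ≡ 9 (mod 13)
x = a₁·M₁·y₁ + a₂·M₂·y₂ = 1·13·1 + 9·3·9 = 256
Reduce mod 39: x ≡ 22
Check: 22 mod 3 = 1 ✓, 22 mod 13 = 9 ✓

x ≡ 22 (mod 39)


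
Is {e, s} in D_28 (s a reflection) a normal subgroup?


H = {e, s} in D_28 (s a reflection)
r·s·r⁻¹ = sr⁻² ≠ s for n ≥ 3, so {e, s} is not closed under conjugation

No, not a normal subgroup


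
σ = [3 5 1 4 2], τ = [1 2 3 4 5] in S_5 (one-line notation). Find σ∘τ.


σ∘τ: apply τ first, then σ
1 →τ 1 →σ 3
2 →τ 2 →σ 5
3 →τ 3 →σ 1
4 →τ 4 →σ 4
5 →τ 5 →σ 2

σ∘τ = [3 5 1 4 2]


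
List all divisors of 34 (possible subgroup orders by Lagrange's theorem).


Lagrange's theorem: |H| divides |G|
|G| = 34
Divisors of 34: 1, 2, 17, 34

Possible subgroup orders: {1, 2, 17, 34}


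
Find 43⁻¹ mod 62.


Use the extended Euclidean algorithm to write 1 = 43·s + 62·t; then s mod 62 is the inverse.
Euclidean algorithm:
  43 = 0·62 + 43
  62 = 1·43 + 19
  43 = 2·19 + 5
  19 = 3·5 + 4
  5 = 1·4 + 1
  4 = 4·1 + 0
gcd(43,62) = 1
Back-substitution gives: 43·(13) + 62·(-9) = 1
So 43⁻¹ ≡ 13 ≡ 13 (mod 62)
Check: 43 × 13 = 559 ≡ 1 (mod 62) ✓

43⁻¹ ≡ 13 (mod 62)


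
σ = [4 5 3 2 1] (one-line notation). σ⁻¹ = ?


To find σ⁻¹, swap domain and range:
σ(1) = 4 → σ⁻¹(4) = 1
σ(2) = 5 → σ⁻¹(5) = 2
σ(3) = 3 → σ⁻¹(3) = 3
σ(4) = 2 → σ⁻¹(2) = 4
σ(5) = 1 → σ⁻¹(1) = 5

σ⁻¹ = [5 4 3 1 2]


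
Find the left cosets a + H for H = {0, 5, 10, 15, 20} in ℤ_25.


H = {0, 5, 10, 15, 20}, |H| = 5
Number of cosets = |G|/|H| = 25/5 = 5
0 + H = {0, 5, 10, 15, 20}
1 + H = {1, 6, 11, 16, 21}
2 + H = {2, 7, 12, 17, 22}
3 + H = {3, 8, 13, 18, 23}
4 + H = {4, 9, 14, 19, 24}

Cosets: 0+H={0,5,10,15,20}; 1+H={1,6,11,16,21}; 2+H={2,7,12,17,22}; 3+H={3,8,13,18,23}; 4+H={4,9,14,19,24}


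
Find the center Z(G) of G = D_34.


Z(G) = {g ∈ G | gx = xg for all x ∈ G}
For even n, Z(D_n) = {e, r^(n/2)}: the 180° rotation r^17 commutes with every reflection and rotation

Z(D_34) = {e, r^17}


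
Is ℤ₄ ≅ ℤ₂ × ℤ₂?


Comparing ℤ₄ and ℤ₂ × ℤ₂:
ℤ₄ has an element of order 4; ℤ₂×ℤ₂ has exponent 2

No, ℤ₄ ≇ ℤ₂ × ℤ₂


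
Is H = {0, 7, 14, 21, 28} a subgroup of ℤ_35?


Subgroup test for H = {0, 7, 14, 21, 28} in (ℤ_35, +):
(1) 0 ∈ H? Yes
(2) Closure: for all a,b ∈ H, (a+b) mod 35 ∈ H? Yes
(3) Inverses: for all a ∈ H, -a mod 35 ∈ H? Yes

Yes, H is a subgroup of ℤ_35


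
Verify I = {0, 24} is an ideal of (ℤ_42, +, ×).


Check ideal conditions for I = {0, 24} in ℤ_42:
(1) I is an additive subgroup? No
(2) For r ∈ ℤ_42 and a ∈ I: r·a ∈ I? No  [counterexample: r=2, a=24, r·a mod 42 = 6 ∉ I]

No, I is not an ideal of ℤ_42


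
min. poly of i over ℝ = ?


i satisfies x² + 1 = 0, irreducible over ℝ

Minimal polynomial: x² + 1


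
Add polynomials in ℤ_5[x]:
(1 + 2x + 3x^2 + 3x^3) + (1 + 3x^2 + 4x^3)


Add coefficients mod 5:
x^0: 1 + 1 = 2 (mod 5)
x^1: 2 + 0 = 2 (mod 5)
x^2: 3 + 3 = 1 (mod 5)
x^3: 3 + 4 = 2 (mod 5)
Result: 2 + 2x + x^2 + 2x^3

f + g = 2 + 2x + x^2 + 2x^3


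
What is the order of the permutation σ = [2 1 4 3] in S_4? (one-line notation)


Cycle decomposition: (1 2) (3 4)
Cycle lengths: 2, 2
Order = lcm(2, 2) = 2

ord(σ) = 2


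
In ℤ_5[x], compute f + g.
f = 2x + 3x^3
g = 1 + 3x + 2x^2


Add coefficients mod 5:
x^0: 0 + 1 = 1 (mod 5)
x^1: 2 + 3 = 0 (mod 5)
x^2: 0 + 2 = 2 (mod 5)
x^3: 3 + 0 = 3 (mod 5)
Result: 1 + 2x^2 + 3x^3

f + g = 1 + 2x^2 + 3x^3


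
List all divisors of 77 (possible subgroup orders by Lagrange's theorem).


Lagrange's theorem: |H| divides |G|
|G| = 77
Divisors of 77: 1, 7, 11, 77

Possible subgroup orders: {1, 7, 11, 77}


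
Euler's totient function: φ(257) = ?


Factor n: 257 = 257
φ(n) = n · ∏(1 - 1/p) over distinct primes p | n
φ(257) = 257 · (1 - 1/257) = 256

φ(257) = 256


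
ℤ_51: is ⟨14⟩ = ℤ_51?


g generates ℤ_n iff gcd(g, n) = 1
gcd(14, 51) = 1
Since gcd = 1, 14 is a generator.

Yes, 14 generates ℤ_51


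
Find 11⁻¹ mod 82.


Use the extended Euclidean algorithm to write 1 = 11·s + 82·t; then s mod 82 is the inverse.
Euclidean algorithm:
  11 = 0·82 + 11
  82 = 7·11 + 5
  11 = 2·5 + 1
  5 = 5·1 + 0
gcd(11,82) = 1
Back-substitution gives: 11·(15) + 82·(-2) = 1
So 11⁻¹ ≡ 15 ≡ 15 (mod 82)
Check: 11 × 15 = 165 ≡ 1 (mod 82) ✓

11⁻¹ ≡ 15 (mod 82)


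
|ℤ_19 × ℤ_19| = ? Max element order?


|ℤ_19 × ℤ_19| = 19 × 19 = 361
Max element order = lcm(19,19) = 19
Cyclic? No (gcd=19)

|ℤ_19×ℤ_19| = 361, max element order = 19


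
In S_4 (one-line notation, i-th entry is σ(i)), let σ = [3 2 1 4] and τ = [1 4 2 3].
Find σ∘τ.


σ∘τ: apply τ first, then σ
1 →τ 1 →σ 3
2 →τ 4 →σ 4
3 →τ 2 →σ 2
4 →τ 3 →σ 1

σ∘τ = [3 4 2 1]


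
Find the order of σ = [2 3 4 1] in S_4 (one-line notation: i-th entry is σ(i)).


Cycle decomposition: (1 2 3 4)
Cycle lengths: 4
Order = lcm(4) = 4

ord(σ) = 4


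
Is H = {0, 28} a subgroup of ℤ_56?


Subgroup test for H = {0, 28} in (ℤ_56, +):
(1) 0 ∈ H? Yes
(2) Closure: for all a,b ∈ H, (a+b) mod 56 ∈ H? Yes
(3) Inverses: for all a ∈ H, -a mod 56 ∈ H? Yes

Yes, H is a subgroup of ℤ_56


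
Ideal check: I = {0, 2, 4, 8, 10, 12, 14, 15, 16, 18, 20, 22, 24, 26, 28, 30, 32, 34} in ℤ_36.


Check ideal conditions for I = {0, 2, 4, 8, 10, 12, 14, 15, 16, 18, 20, 22, 24, 26, 28, 30, 32, 34} in ℤ_36:
(1) I is an additive subgroup? No
(2) For r ∈ ℤ_36 and a ∈ I: r·a ∈ I? No  [counterexample: r=3, a=2, r·a mod 36 = 6 ∉ I]

No, I is not an ideal of ℤ_36


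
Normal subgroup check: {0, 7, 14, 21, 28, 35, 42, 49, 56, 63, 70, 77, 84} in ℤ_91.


H = {0, 7, 14, 21, 28, 35, 42, 49, 56, 63, 70, 77, 84} in ℤ_91
ℤ_91 is abelian; every subgroup of an abelian group is normal

Yes, normal subgroup


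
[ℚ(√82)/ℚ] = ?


√82 has minimal polynomial x² - 82 (irreducible over ℚ since 82 is squarefree)

[ℚ(√82)/ℚ] = 2


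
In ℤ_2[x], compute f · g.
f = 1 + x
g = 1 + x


Expand and collect like terms; reduce coefficients mod 2:
x^0: 1·1 = 1 ≡ 1 (mod 2)
x^1: 1·1 + 1·1 = 2 ≡ 0 (mod 2)
x^2: 1·1 = 1 ≡ 1 (mod 2)
Result: 1 + x^2

f · g = 1 + x^2


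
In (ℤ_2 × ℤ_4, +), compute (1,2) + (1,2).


Operation: componentwise addition mod (2, 4)
(1,2) + (1,2) = ((a₁+b₁) mod 2, (a₂+b₂) mod 4) with a = (1,2), b = (1,2)

(1,2) + (1,2) = (0,0)


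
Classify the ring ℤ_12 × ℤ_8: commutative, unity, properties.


Direct product ring; commutative with unity (1,1); but (1,0)·(0,1) = (0,0) gives zero divisors, so not an integral domain
Commutative: Yes
Integral domain: No
Has unity: Yes

ℤ_12 × ℤ_8: Commutative=Yes, Unity=Yes


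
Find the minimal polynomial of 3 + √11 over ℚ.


Let α = 3 + √11. Then α - 3 = √11, so (α - 3)² = 11, giving α² - 6α - 2 = 0. Degree 2 and α ∉ ℚ, so this is the minimal polynomial.

Minimal polynomial: x² - 6x - 2


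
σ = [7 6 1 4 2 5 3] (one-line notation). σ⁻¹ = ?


To find σ⁻¹, swap domain and range:
σ(1) = 7 → σ⁻¹(7) = 1
σ(2) = 6 → σ⁻¹(6) = 2
σ(3) = 1 → σ⁻¹(1) = 3
σ(4) = 4 → σ⁻¹(4) = 4
σ(5) = 2 → σ⁻¹(2) = 5
σ(6) = 5 → σ⁻¹(5) = 6
σ(7) = 3 → σ⁻¹(3) = 7

σ⁻¹ = [3 5 7 4 6 2 1]


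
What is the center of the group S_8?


Z(G) = {g ∈ G | gx = xg for all x ∈ G}
S_n is non-abelian for n ≥ 3; Z(S_8) is trivial

Z(S_8) = {e}


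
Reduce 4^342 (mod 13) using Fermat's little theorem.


Fermat's little theorem: if p is prime and gcd(a,p)=1, then a^(p-1) ≡ 1 (mod p)
p = 13 is prime, gcd(4,13) = 1
Reduce exponent: 342 mod 12 = 6
So 4^342 ≡ 4^6 (mod 13)
4^6 mod 13 = 1

4^342 ≡ 1 (mod 13)


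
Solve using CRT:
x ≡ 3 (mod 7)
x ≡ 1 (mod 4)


m₁ = 7, m₂ = 4, gcd = 1, so CRT applies. M = m₁·m₂ = 28
Let M₁ = M/m₁ = 4, M₂ = M/m₂ = 7
Find y₁ ≡ M₁⁻¹ (mod m₁): 4⁻¹ ≡ 2 (mod 7)
Find y₂ ≡ M₂⁻¹ (mod m₂): 7⁻¹ ≡ 3 (mod 4)
x = a₁·M₁·y₁ + a₂·M₂·y₂ = 3·4·2 + 1·7·3 = 45
Reduce mod 28: x ≡ 17
Check: 17 mod 7 = 3 ✓, 17 mod 4 = 1 ✓

x ≡ 17 (mod 28)


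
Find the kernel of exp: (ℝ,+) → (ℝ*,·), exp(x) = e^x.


Kernel = preimage of identity
ker(exp) = {x ∈ ℝ | e^x = 1} = {0}

ker(exp) = {0}


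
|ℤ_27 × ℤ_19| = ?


|A × B| = |A| · |B|
|ℤ_27 × ℤ_19| = 27 × 19 = 513

|ℤ_27 × ℤ_19| = 513


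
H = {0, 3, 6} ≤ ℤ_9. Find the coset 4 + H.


4 + H = {4 + h (mod 9) : h ∈ H}
4+0=4, 4+3=7, 4+6=1
4 + H = {1, 4, 7} = 1 + H

4 + H = {1, 4, 7}


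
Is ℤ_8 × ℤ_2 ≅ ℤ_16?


Comparing ℤ_8 × ℤ_2 and ℤ_16:
gcd(8,2) = 2 ≠ 1. Max element order in ℤ_8×ℤ_2 is lcm(8,2) = 8 < 16, so it has no element of order 16

No, ℤ_8 × ℤ_2 ≇ ℤ_16


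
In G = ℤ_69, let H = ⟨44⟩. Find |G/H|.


|⟨44⟩| = n / gcd(44, 69) = 69 / 1 = 69
H is normal (ℤ_69 is abelian).
|G/H| = |G| / |H| = 69 / 69 = 1

|G/H| = 1


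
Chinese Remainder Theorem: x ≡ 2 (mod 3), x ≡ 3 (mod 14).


m₁ = 3, m₂ = 14, gcd = 1, so CRT applies. M = m₁·m₂ = 42
Let M₁ = M/m₁ = 14, M₂ = M/m₂ = 3
Find y₁ ≡ M₁⁻¹ (mod m₁): 14⁻¹ ≡ 2 (mod 3)
Find y₂ ≡ M₂⁻¹ (mod m₂): 3⁻¹ ≡ 5 (mod 14)
x = a₁·M₁·y₁ + a₂·M₂·y₂ = 2·14·2 + 3·3·5 = 101
Reduce mod 42: x ≡ 17
Check: 17 mod 3 = 2 ✓, 17 mod 14 = 3 ✓

x ≡ 17 (mod 42)


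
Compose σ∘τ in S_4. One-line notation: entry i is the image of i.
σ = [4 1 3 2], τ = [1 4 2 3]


σ∘τ: apply τ first, then σ
1 →τ 1 →σ 4
2 →τ 4 →σ 2
3 →τ 2 →σ 1
4 →τ 3 →σ 3

σ∘τ = [4 2 1 3]


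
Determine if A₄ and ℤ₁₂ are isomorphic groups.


Comparing A₄ and ℤ₁₂:
A₄ is non-abelian, ℤ₁₂ is abelian

No, A₄ ≇ ℤ₁₂


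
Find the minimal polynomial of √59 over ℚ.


√59 satisfies x² - 59 = 0, irreducible over ℚ since 59 is squarefree

Minimal polynomial: x² - 59


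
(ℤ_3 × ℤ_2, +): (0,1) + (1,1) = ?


Operation: componentwise addition mod (3, 2)
(0,1) + (1,1) = ((a₁+b₁) mod 3, (a₂+b₂) mod 2) with a = (0,1), b = (1,1)

(0,1) + (1,1) = (1,0)


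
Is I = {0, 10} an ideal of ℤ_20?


Check ideal conditions for I = {0, 10} in ℤ_20:
(1) I is an additive subgroup? Yes
(2) For r ∈ ℤ_20 and a ∈ I: r·a ∈ I? Yes

Yes, I is an ideal of ℤ_20


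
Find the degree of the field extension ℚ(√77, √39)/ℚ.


[ℚ(√77,√39):ℚ] = [ℚ(√77,√39):ℚ(√77)]·[ℚ(√77):ℚ] = 2·2 = 4

[ℚ(√77, √39)/ℚ] = 4


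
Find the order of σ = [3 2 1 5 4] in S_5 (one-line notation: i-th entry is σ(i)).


Cycle decomposition: (1 3) (4 5)
Cycle lengths: 2, 2
Order = lcm(2, 2) = 2

ord(σ) = 2


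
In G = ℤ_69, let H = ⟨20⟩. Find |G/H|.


|⟨20⟩| = n / gcd(20, 69) = 69 / 1 = 69
H is normal (ℤ_69 is abelian).
|G/H| = |G| / |H| = 69 / 69 = 1

|G/H| = 1


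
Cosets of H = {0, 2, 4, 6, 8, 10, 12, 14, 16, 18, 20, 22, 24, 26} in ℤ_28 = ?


H = {0, 2, 4, 6, 8, 10, 12, 14, 16, 18, 20, 22, 24, 26}, |H| = 14
Number of cosets = |G|/|H| = 28/14 = 2
0 + H = {0, 2, 4, 6, 8, 10, 12, 14, 16, 18, 20, 22, 24, 26}
1 + H = {1, 3, 5, 7, 9, 11, 13, 15, 17, 19, 21, 23, 25, 27}

Cosets: 0+H={0,2,4,6,8,10,12,14,16,18,20,22,24,26}; 1+H={1,3,5,7,9,11,13,15,17,19,21,23,25,27}


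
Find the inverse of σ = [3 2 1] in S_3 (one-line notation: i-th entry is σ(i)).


To find σ⁻¹, swap domain and range:
σ(1) = 3 → σ⁻¹(3) = 1
σ(2) = 2 → σ⁻¹(2) = 2
σ(3) = 1 → σ⁻¹(1) = 3

σ⁻¹ = [3 2 1]


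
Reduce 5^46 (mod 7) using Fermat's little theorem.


Fermat's little theorem: if p is prime and gcd(a,p)=1, then a^(p-1) ≡ 1 (mod p)
p = 7 is prime, gcd(5,7) = 1
Reduce exponent: 46 mod 6 = 4
So 5^46 ≡ 5^4 (mod 7)
5^4 mod 7 = 2

5^46 ≡ 2 (mod 7)


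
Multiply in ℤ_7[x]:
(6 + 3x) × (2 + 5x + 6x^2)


Expand and collect like terms; reduce coefficients mod 7:
x^0: 6·2 = 12 ≡ 5 (mod 7)
x^1: 6·5 + 3·2 = 36 ≡ 1 (mod 7)
x^2: 6·6 + 3·5 = 51 ≡ 2 (mod 7)
x^3: 3·6 = 18 ≡ 4 (mod 7)
Result: 5 + x + 2x^2 + 4x^3

f · g = 5 + x + 2x^2 + 4x^3


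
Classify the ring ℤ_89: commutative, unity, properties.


ℤ_89 is a commutative ring with unity 1; 89 is prime, so ℤ_89 is a field (hence an integral domain)
Commutative: Yes
Integral domain: Yes
Has unity: Yes

ℤ_89: Commutative=Yes, Unity=Yes


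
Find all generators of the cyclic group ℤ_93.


g generates ℤ_n iff gcd(g,n) = 1
Prime factors of 93: 3, 31
Generators are g ∈ {1,...,92} not divisible by any of these primes.
Generators: {1, 2, 4, 5, 7, 8, 10, 11, 13, 14, 16, 17, 19, 20, 22, 23, 25, 26, 28, 29, 32, 34, 35, 37, 38, 40, 41, 43, 44, 46, 47, 49, 50, 52, 53, 55, 56, 58, 59, 61, 64, 65, 67, 68, 70, 71, 73, 74, 76, 77, 79, 80, 82, 83, 85, 86, 88, 89, 91, 92}
Number of generators = φ(93) = 60

Generators of ℤ_93 = {1, 2, 4, 5, 7, 8, 10, 11, 13, 14, 16, 17, 19, 20, 22, 23, 25, 26, 28, 29, 32, 34, 35, 37, 38, 40, 41, 43, 44, 46, 47, 49, 50, 52, 53, 55, 56, 58, 59, 61, 64, 65, 67, 68, 70, 71, 73, 74, 76, 77, 79, 80, 82, 83, 85, 86, 88, 89, 91, 92}


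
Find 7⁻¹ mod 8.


Use the extended Euclidean algorithm to write 1 = 7·s + 8·t; then s mod 8 is the inverse.
Euclidean algorithm:
  7 = 0·8 + 7
  8 = 1·7 + 1
  7 = 7·1 + 0
gcd(7,8) = 1
Back-substitution gives: 7·(-1) + 8·(1) = 1
So 7⁻¹ ≡ -1 ≡ 7 (mod 8)
Check: 7 × 7 = 49 ≡ 1 (mod 8) ✓

7⁻¹ ≡ 7 (mod 8)


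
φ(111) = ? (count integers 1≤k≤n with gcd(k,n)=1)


Factor n: 111 = 3 × 37
φ(n) = n · ∏(1 - 1/p) over distinct primes p | n
φ(111) = 111 · (1 - 1/3) · (1 - 1/37) = 72

φ(111) = 72


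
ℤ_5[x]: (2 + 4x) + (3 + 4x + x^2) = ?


Add coefficients mod 5:
x^0: 2 + 3 = 0 (mod 5)
x^1: 4 + 4 = 3 (mod 5)
x^2: 0 + 1 = 1 (mod 5)
Result: 3x + x^2

f + g = 3x + x^2


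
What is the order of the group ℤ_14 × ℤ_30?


|A × B| = |A| · |B|
|ℤ_14 × ℤ_30| = 14 × 30 = 420

|ℤ_14 × ℤ_30| = 420


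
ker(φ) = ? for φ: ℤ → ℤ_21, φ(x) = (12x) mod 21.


Kernel = preimage of identity
ker(φ) = {x ∈ ℤ : 12x ≡ 0 (mod 21)}. gcd(12,21) = 3, so 12x ≡ 0 (mod 21) ⟺ x ≡ 0 (mod 21/3 = 7). Hence ker(φ) = 7ℤ

ker(φ) = 7ℤ


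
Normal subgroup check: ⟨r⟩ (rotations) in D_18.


H = ⟨r⟩ (rotations) in D_18
The rotation subgroup ⟨r⟩ has index 2 in D_18, so it is normal

Yes, normal subgroup


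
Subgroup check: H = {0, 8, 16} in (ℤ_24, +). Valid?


Subgroup test for H = {0, 8, 16} in (ℤ_24, +):
(1) 0 ∈ H? Yes
(2) Closure: for all a,b ∈ H, (a+b) mod 24 ∈ H? Yes
(3) Inverses: for all a ∈ H, -a mod 24 ∈ H? Yes

Yes, H is a subgroup of ℤ_24


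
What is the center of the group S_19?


Z(G) = {g ∈ G | gx = xg for all x ∈ G}
S_n is non-abelian for n ≥ 3; Z(S_19) is trivial

Z(S_19) = {e}


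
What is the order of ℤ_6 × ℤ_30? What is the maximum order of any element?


|ℤ_6 × ℤ_30| = 6 × 30 = 180
Max element order = lcm(6,30) = 30
Cyclic? No (gcd=6)

|ℤ_6×ℤ_30| = 180, max element order = 30


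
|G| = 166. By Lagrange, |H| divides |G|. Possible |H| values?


Lagrange's theorem: |H| divides |G|
|G| = 166
Divisors of 166: 1, 2, 83, 166

Possible subgroup orders: {1, 2, 83, 166}


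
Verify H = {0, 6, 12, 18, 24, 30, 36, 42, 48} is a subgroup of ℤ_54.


Subgroup test for H = {0, 6, 12, 18, 24, 30, 36, 42, 48} in (ℤ_54, +):
(1) 0 ∈ H? Yes
(2) Closure: for all a,b ∈ H, (a+b) mod 54 ∈ H? Yes
(3) Inverses: for all a ∈ H, -a mod 54 ∈ H? Yes

Yes, H is a subgroup of ℤ_54


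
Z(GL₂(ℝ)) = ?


Z(G) = {g ∈ G | gx = xg for all x ∈ G}
Only scalar multiples of the identity commute with all invertible matrices

Z(GL₂(ℝ)) = {aI : a ∈ ℝ, a ≠ 0}


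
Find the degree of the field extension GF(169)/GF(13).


GF(169) = GF(13^2), so the extension degree is 2

[GF(169)/GF(13)] = 2


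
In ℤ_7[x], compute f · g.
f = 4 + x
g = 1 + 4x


Expand and collect like terms; reduce coefficients mod 7:
x^0: 4·1 = 4 ≡ 4 (mod 7)
x^1: 4·4 + 1·1 = 17 ≡ 3 (mod 7)
x^2: 1·4 = 4 ≡ 4 (mod 7)
Result: 4 + 3x + 4x^2

f · g = 4 + 3x + 4x^2


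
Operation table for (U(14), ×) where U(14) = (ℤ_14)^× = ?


Elements: {1, 3, 5, 9, 11, 13}
Operation: multiplication mod 14
Entry (a, b) = (a × b) mod 14

Cayley table:
   |  1 |  3 |  5 |  9 | 11 | 13
 1 |  1 |  3 |  5 |  9 | 11 | 13
 3 |  3 |  9 |  1 | 13 |  5 | 11
 5 |  5 |  1 | 11 |  3 | 13 |  9
 9 |  9 | 13 |  3 | 11 |  1 |  5
11 | 11 |  5 | 13 |  1 |  9 |  3
13 | 13 | 11 |  9 |  5 |  3 |  1


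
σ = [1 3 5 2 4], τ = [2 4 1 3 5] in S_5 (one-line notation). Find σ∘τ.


σ∘τ: apply τ first, then σ
1 →τ 2 →σ 3
2 →τ 4 →σ 2
3 →τ 1 →σ 1
4 →τ 3 →σ 5
5 →τ 5 →σ 4

σ∘τ = [3 2 1 5 4]


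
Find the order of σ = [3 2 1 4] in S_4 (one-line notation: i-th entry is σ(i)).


Cycle decomposition: (1 3)
Cycle lengths: 2
Order = lcm(2) = 2

ord(σ) = 2


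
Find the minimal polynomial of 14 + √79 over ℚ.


Let α = 14 + √79. Then α - 14 = √79, so (α - 14)² = 79, giving α² - 28α + 117 = 0. Degree 2 and α ∉ ℚ, so this is the minimal polynomial.

Minimal polynomial: x² - 28x + 117


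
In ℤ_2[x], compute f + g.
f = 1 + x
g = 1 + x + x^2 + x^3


Add coefficients mod 2:
x^0: 1 + 1 = 0 (mod 2)
x^1: 1 + 1 = 0 (mod 2)
x^2: 0 + 1 = 1 (mod 2)
x^3: 0 + 1 = 1 (mod 2)
Result: x^2 + x^3

f + g = x^2 + x^3


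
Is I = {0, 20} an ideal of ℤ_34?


Check ideal conditions for I = {0, 20} in ℤ_34:
(1) I is an additive subgroup? No
(2) For r ∈ ℤ_34 and a ∈ I: r·a ∈ I? No  [counterexample: r=2, a=20, r·a mod 34 = 6 ∉ I]

No, I is not an ideal of ℤ_34


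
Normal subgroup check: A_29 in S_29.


H = A_29 in S_29
A_29 has index 2 in S_29, and every subgroup of index 2 is normal

Yes, normal subgroup


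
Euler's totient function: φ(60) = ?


Factor n: 60 = 2^2 × 3 × 5
φ(n) = n · ∏(1 - 1/p) over distinct primes p | n
φ(60) = 60 · (1 - 1/2) · (1 - 1/3) · (1 - 1/5) = 16

φ(60) = 16


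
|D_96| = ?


|D_n| = 2n (n rotations and n reflections)
|D_96| = 2×96 = 192

|D_96| = 192


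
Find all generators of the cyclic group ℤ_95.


g generates ℤ_n iff gcd(g,n) = 1
Prime factors of 95: 5, 19
Generators are g ∈ {1,...,94} not divisible by any of these primes.
Generators: {1, 2, 3, 4, 6, 7, 8, 9, 11, 12, 13, 14, 16, 17, 18, 21, 22, 23, 24, 26, 27, 28, 29, 31, 32, 33, 34, 36, 37, 39, 41, 42, 43, 44, 46, 47, 48, 49, 51, 52, 53, 54, 56, 58, 59, 61, 62, 63, 64, 66, 67, 68, 69, 71, 72, 73, 74, 77, 78, 79, 81, 82, 83, 84, 86, 87, 88, 89, 91, 92, 93, 94}
Number of generators = φ(95) = 72

Generators of ℤ_95 = {1, 2, 3, 4, 6, 7, 8, 9, 11, 12, 13, 14, 16, 17, 18, 21, 22, 23, 24, 26, 27, 28, 29, 31, 32, 33, 34, 36, 37, 39, 41, 42, 43, 44, 46, 47, 48, 49, 51, 52, 53, 54, 56, 58, 59, 61, 62, 63, 64, 66, 67, 68, 69, 71, 72, 73, 74, 77, 78, 79, 81, 82, 83, 84, 86, 87, 88, 89, 91, 92, 93, 94}


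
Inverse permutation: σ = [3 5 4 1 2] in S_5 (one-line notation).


To find σ⁻¹, swap domain and range:
σ(1) = 3 → σ⁻¹(3) = 1
σ(2) = 5 → σ⁻¹(5) = 2
σ(3) = 4 → σ⁻¹(4) = 3
σ(4) = 1 → σ⁻¹(1) = 4
σ(5) = 2 → σ⁻¹(2) = 5

σ⁻¹ = [4 5 1 3 2]


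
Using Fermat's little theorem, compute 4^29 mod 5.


Fermat's little theorem: if p is prime and gcd(a,p)=1, then a^(p-1) ≡ 1 (mod p)
p = 5 is prime, gcd(4,5) = 1
Reduce exponent: 29 mod 4 = 1
So 4^29 ≡ 4^1 (mod 5)
4^1 mod 5 = 4

4^29 ≡ 4 (mod 5)


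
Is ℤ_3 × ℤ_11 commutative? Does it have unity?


Direct product ring; commutative with unity (1,1); but (1,0)·(0,1) = (0,0) gives zero divisors, so not an integral domain
Commutative: Yes
Integral domain: No
Has unity: Yes

ℤ_3 × ℤ_11: Commutative=Yes, Unity=Yes


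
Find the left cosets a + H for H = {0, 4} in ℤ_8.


H = {0, 4}, |H| = 2
Number of cosets = |G|/|H| = 8/2 = 4
0 + H = {0, 4}
1 + H = {1, 5}
2 + H = {2, 6}
3 + H = {3, 7}

Cosets: 0+H={0,4}; 1+H={1,5}; 2+H={2,6}; 3+H={3,7}


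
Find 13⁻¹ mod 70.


Use the extended Euclidean algorithm to write 1 = 13·s + 70·t; then s mod 70 is the inverse.
Euclidean algorithm:
  13 = 0·70 + 13
  70 = 5·13 + 5
  13 = 2·5 + 3
  5 = 1·3 + 2
  3 = 1·2 + 1
  2 = 2·1 + 0
gcd(13,70) = 1
Back-substitution gives: 13·(27) + 70·(-5) = 1
So 13⁻¹ ≡ 27 ≡ 27 (mod 70)
Check: 13 × 27 = 351 ≡ 1 (mod 70) ✓

13⁻¹ ≡ 27 (mod 70)


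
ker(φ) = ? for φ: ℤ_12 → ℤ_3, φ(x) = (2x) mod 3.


Kernel = preimage of identity
ker(φ) = {x ∈ ℤ_12 : 2x ≡ 0 (mod 3)}. Since 3 | 12, φ is well-defined. The kernel is the cyclic subgroup ⟨3⟩ of ℤ_12 (order 4), i.e. {0, 3, 6, 9}

ker(φ) = {0, 3, 6, 9}


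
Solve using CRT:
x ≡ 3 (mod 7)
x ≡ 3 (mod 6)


m₁ = 7, m₂ = 6, gcd = 1, so CRT applies. M = m₁·m₂ = 42
Let M₁ = M/m₁ = 6, M₂ = M/m₂ = 7
Find y₁ ≡ M₁⁻¹ (mod m₁): 6⁻¹ ≡ 6 (mod 7)
Find y₂ ≡ M₂⁻¹ (mod m₂): 7⁻¹ ≡ 1 (mod 6)
x = a₁·M₁·y₁ + a₂·M₂·y₂ = 3·6·6 + 3·7·1 = 129
Reduce mod 42: x ≡ 3
Check: 3 mod 7 = 3 ✓, 3 mod 6 = 3 ✓

x ≡ 3 (mod 42)


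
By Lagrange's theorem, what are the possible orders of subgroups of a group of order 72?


Lagrange's theorem: |H| divides |G|
|G| = 72
Divisors of 72: 1, 2, 3, 4, 6, 8, 9, 12, 18, 24, 36, 72

Possible subgroup orders: {1, 2, 3, 4, 6, 8, 9, 12, 18, 24, 36, 72}


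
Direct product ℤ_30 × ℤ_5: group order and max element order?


|ℤ_30 × ℤ_5| = 30 × 5 = 150
Max element order = lcm(30,5) = 30
Cyclic? No (gcd=5)

|ℤ_30×ℤ_5| = 150, max element order = 30


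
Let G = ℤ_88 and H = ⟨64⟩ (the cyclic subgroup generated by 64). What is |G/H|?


|⟨64⟩| = n / gcd(64, 88) = 88 / 8 = 11
H is normal (ℤ_88 is abelian).
|G/H| = |G| / |H| = 88 / 11 = 8

|G/H| = 8


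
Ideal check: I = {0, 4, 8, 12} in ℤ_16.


Check ideal conditions for I = {0, 4, 8, 12} in ℤ_16:
(1) I is an additive subgroup? Yes
(2) For r ∈ ℤ_16 and a ∈ I: r·a ∈ I? Yes

Yes, I is an ideal of ℤ_16


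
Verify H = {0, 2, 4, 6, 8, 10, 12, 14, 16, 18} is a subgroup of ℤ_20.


Subgroup test for H = {0, 2, 4, 6, 8, 10, 12, 14, 16, 18} in (ℤ_20, +):
(1) 0 ∈ H? Yes
(2) Closure: for all a,b ∈ H, (a+b) mod 20 ∈ H? Yes
(3) Inverses: for all a ∈ H, -a mod 20 ∈ H? Yes

Yes, H is a subgroup of ℤ_20


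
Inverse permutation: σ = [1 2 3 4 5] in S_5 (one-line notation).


To find σ⁻¹, swap domain and range:
σ(1) = 1 → σ⁻¹(1) = 1
σ(2) = 2 → σ⁻¹(2) = 2
σ(3) = 3 → σ⁻¹(3) = 3
σ(4) = 4 → σ⁻¹(4) = 4
σ(5) = 5 → σ⁻¹(5) = 5

σ⁻¹ = [1 2 3 4 5]


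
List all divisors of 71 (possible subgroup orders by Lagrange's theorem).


Lagrange's theorem: |H| divides |G|
|G| = 71
Divisors of 71: 1, 71

Possible subgroup orders: {1, 71}


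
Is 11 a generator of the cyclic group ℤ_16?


g generates ℤ_n iff gcd(g, n) = 1
gcd(11, 16) = 1
Since gcd = 1, 11 is a generator.

Yes, 11 generates ℤ_16


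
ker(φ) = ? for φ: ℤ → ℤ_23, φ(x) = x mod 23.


Kernel = preimage of identity
ker(φ) = {x ∈ ℤ : x ≡ 0 (mod 23)} = 23ℤ = {0, ±23, ±46, ...}

ker(φ) = 23ℤ


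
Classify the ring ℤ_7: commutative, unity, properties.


ℤ_7 is a commutative ring with unity 1; 7 is prime, so ℤ_7 is a field (hence an integral domain)
Commutative: Yes
Integral domain: Yes
Has unity: Yes

ℤ_7: Commutative=Yes, Unity=Yes


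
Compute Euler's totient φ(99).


Factor n: 99 = 3^2 × 11
φ(n) = n · ∏(1 - 1/p) over distinct primes p | n
φ(99) = 99 · (1 - 1/3) · (1 - 1/11) = 60

φ(99) = 60


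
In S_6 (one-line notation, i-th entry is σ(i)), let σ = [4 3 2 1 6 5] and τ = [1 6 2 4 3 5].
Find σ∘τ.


σ∘τ: apply τ first, then σ
1 →τ 1 →σ 4
2 →τ 6 →σ 5
3 →τ 2 →σ 3
4 →τ 4 →σ 1
5 →τ 3 →σ 2
6 →τ 5 →σ 6

σ∘τ = [4 5 3 1 2 6]


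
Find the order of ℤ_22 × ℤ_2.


|A × B| = |A| · |B|
|ℤ_22 × ℤ_2| = 22 × 2 = 44

|ℤ_22 × ℤ_2| = 44


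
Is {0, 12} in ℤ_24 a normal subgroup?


H = {0, 12} in ℤ_24
ℤ_24 is abelian; every subgroup of an abelian group is normal

Yes, normal subgroup


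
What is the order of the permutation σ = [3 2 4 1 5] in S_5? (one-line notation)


Cycle decomposition: (1 3 4)
Cycle lengths: 3
Order = lcm(3) = 3

ord(σ) = 3


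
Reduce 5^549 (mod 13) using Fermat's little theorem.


Fermat's little theorem: if p is prime and gcd(a,p)=1, then a^(p-1) ≡ 1 (mod p)
p = 13 is prime, gcd(5,13) = 1
Reduce exponent: 549 mod 12 = 9
So 5^549 ≡ 5^9 (mod 13)
5^9 mod 13 = 5

5^549 ≡ 5 (mod 13)


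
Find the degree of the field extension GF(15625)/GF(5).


GF(15625) = GF(5^6), so the extension degree is 6

[GF(15625)/GF(5)] = 6


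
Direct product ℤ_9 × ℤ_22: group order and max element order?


|ℤ_9 × ℤ_22| = 9 × 22 = 198
Max element order = lcm(9,22) = 198
Cyclic? Yes (gcd=1)

|ℤ_9×ℤ_22| = 198, max element order = 198


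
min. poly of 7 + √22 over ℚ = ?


Let α = 7 + √22. Then α - 7 = √22, so (α - 7)² = 22, giving α² - 14α + 27 = 0. Degree 2 and α ∉ ℚ, so this is the minimal polynomial.

Minimal polynomial: x² - 14x + 27


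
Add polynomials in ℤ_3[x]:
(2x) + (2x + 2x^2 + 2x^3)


Add coefficients mod 3:
x^0: 0 + 0 = 0 (mod 3)
x^1: 2 + 2 = 1 (mod 3)
x^2: 0 + 2 = 2 (mod 3)
x^3: 0 + 2 = 2 (mod 3)
Result: x + 2x^2 + 2x^3

f + g = x + 2x^2 + 2x^3


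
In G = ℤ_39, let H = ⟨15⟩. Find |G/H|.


|⟨15⟩| = n / gcd(15, 39) = 39 / 3 = 13
H is normal (ℤ_39 is abelian).
|G/H| = |G| / |H| = 39 / 13 = 3

|G/H| = 3


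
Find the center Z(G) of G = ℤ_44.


Z(G) = {g ∈ G | gx = xg for all x ∈ G}
ℤ_44 is abelian, so Z(G) = G

Z(ℤ_44) = ℤ_44


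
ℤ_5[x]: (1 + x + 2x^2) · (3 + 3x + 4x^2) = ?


Expand and collect like terms; reduce coefficients mod 5:
x^0: 1·3 = 3 ≡ 3 (mod 5)
x^1: 1·3 + 1·3 = 6 ≡ 1 (mod 5)
x^2: 1·4 + 1·3 + 2·3 = 13 ≡ 3 (mod 5)
x^3: 1·4 + 2·3 = 10 ≡ 0 (mod 5)
x^4: 2·4 = 8 ≡ 3 (mod 5)
Result: 3 + x + 3x^2 + 3x^4

f · g = 3 + x + 3x^2 + 3x^4


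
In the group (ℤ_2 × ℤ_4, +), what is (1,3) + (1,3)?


Operation: componentwise addition mod (2, 4)
(1,3) + (1,3) = ((a₁+b₁) mod 2, (a₂+b₂) mod 4) with a = (1,3), b = (1,3)

(1,3) + (1,3) = (0,2)


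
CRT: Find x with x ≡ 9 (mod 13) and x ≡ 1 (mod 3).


m₁ = 13, m₂ = 3, gcd = 1, so CRT applies. M = m₁·m₂ = 39
Let M₁ = M/m₁ = 3, M₂ = M/m₂ = 13
Find y₁ ≡ M₁⁻¹ (mod m₁): 3⁻¹ ≡ 9 (mod 13)
Find y₂ ≡ M₂⁻¹ (mod m₂): 13⁻¹ ≡ 1 (mod 3)
x = a₁·M₁·y₁ + a₂·M₂·y₂ = 9·3·9 + 1·13·1 = 256
Reduce mod 39: x ≡ 22
Check: 22 mod 13 = 9 ✓, 22 mod 3 = 1 ✓

x ≡ 22 (mod 39)


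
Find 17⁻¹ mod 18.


Use the extended Euclidean algorithm to write 1 = 17·s + 18·t; then s mod 18 is the inverse.
Euclidean algorithm:
  17 = 0·18 + 17
  18 = 1·17 + 1
  17 = 17·1 + 0
gcd(17,18) = 1
Back-substitution gives: 17·(-1) + 18·(1) = 1
So 17⁻¹ ≡ -1 ≡ 17 (mod 18)
Check: 17 × 17 = 289 ≡ 1 (mod 18) ✓

17⁻¹ ≡ 17 (mod 18)


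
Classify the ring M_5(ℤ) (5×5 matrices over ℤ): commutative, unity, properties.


Matrix multiplication is non-commutative for n ≥ 2; the identity matrix I is the unity; singular matrices give zero divisors, so not an integral domain
Commutative: No
Integral domain: No
Has unity: Yes

M_5(ℤ) (5×5 matrices over ℤ): Commutative=No, Unity=Yes


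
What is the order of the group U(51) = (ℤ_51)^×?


U(n) is the group of units mod n; |U(n)| = φ(n)
|U(51)| = φ(51) = 32

|U(51) = (ℤ_51)^×| = 32


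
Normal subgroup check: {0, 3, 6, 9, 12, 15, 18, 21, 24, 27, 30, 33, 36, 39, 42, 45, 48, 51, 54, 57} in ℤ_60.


H = {0, 3, 6, 9, 12, 15, 18, 21, 24, 27, 30, 33, 36, 39, 42, 45, 48, 51, 54, 57} in ℤ_60
ℤ_60 is abelian; every subgroup of an abelian group is normal

Yes, normal subgroup


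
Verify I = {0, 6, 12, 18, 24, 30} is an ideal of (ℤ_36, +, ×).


Check ideal conditions for I = {0, 6, 12, 18, 24, 30} in ℤ_36:
(1) I is an additive subgroup? Yes
(2) For r ∈ ℤ_36 and a ∈ I: r·a ∈ I? Yes

Yes, I is an ideal of ℤ_36


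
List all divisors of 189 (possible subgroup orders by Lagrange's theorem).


Lagrange's theorem: |H| divides |G|
|G| = 189
Divisors of 189: 1, 3, 7, 9, 21, 27, 63, 189

Possible subgroup orders: {1, 3, 7, 9, 21, 27, 63, 189}


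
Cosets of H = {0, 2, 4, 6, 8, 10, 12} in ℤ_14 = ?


H = {0, 2, 4, 6, 8, 10, 12}, |H| = 7
Number of cosets = |G|/|H| = 14/7 = 2
0 + H = {0, 2, 4, 6, 8, 10, 12}
1 + H = {1, 3, 5, 7, 9, 11, 13}

Cosets: 0+H={0,2,4,6,8,10,12}; 1+H={1,3,5,7,9,11,13}


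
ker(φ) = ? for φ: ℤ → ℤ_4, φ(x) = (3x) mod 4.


Kernel = preimage of identity
ker(φ) = {x ∈ ℤ : 3x ≡ 0 (mod 4)}. gcd(3,4) = 1, so 3x ≡ 0 (mod 4) ⟺ x ≡ 0 (mod 4/1 = 4). Hence ker(φ) = 4ℤ

ker(φ) = 4ℤ


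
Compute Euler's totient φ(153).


Factor n: 153 = 3^2 × 17
φ(n) = n · ∏(1 - 1/p) over distinct primes p | n
φ(153) = 153 · (1 - 1/3) · (1 - 1/17) = 96

φ(153) = 96


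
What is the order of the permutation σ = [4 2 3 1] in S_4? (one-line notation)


Cycle decomposition: (1 4)
Cycle lengths: 2
Order = lcm(2) = 2

ord(σ) = 2


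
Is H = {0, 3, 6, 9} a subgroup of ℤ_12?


Subgroup test for H = {0, 3, 6, 9} in (ℤ_12, +):
(1) 0 ∈ H? Yes
(2) Closure: for all a,b ∈ H, (a+b) mod 12 ∈ H? Yes
(3) Inverses: for all a ∈ H, -a mod 12 ∈ H? Yes

Yes, H is a subgroup of ℤ_12


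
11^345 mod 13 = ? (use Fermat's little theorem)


Fermat's little theorem: if p is prime and gcd(a,p)=1, then a^(p-1) ≡ 1 (mod p)
p = 13 is prime, gcd(11,13) = 1
Reduce exponent: 345 mod 12 = 9
So 11^345 ≡ 11^9 (mod 13)
11^9 mod 13 = 8

11^345 ≡ 8 (mod 13)


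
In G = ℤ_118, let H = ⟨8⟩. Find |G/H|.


|⟨8⟩| = n / gcd(8, 118) = 118 / 2 = 59
H is normal (ℤ_118 is abelian).
|G/H| = |G| / |H| = 118 / 59 = 2

|G/H| = 2


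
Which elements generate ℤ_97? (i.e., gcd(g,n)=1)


g generates ℤ_n iff gcd(g,n) = 1
Prime factors of 97: 97
Generators are g ∈ {1,...,96} not divisible by any of these primes.
Generators: {1, 2, 3, 4, 5, 6, 7, 8, 9, 10, 11, 12, 13, 14, 15, 16, 17, 18, 19, 20, 21, 22, 23, 24, 25, 26, 27, 28, 29, 30, 31, 32, 33, 34, 35, 36, 37, 38, 39, 40, 41, 42, 43, 44, 45, 46, 47, 48, 49, 50, 51, 52, 53, 54, 55, 56, 57, 58, 59, 60, 61, 62, 63, 64, 65, 66, 67, 68, 69, 70, 71, 72, 73, 74, 75, 76, 77, 78, 79, 80, 81, 82, 83, 84, 85, 86, 87, 88, 89, 90, 91, 92, 93, 94, 95, 96}
Number of generators = φ(97) = 96

Generators of ℤ_97 = {1, 2, 3, 4, 5, 6, 7, 8, 9, 10, 11, 12, 13, 14, 15, 16, 17, 18, 19, 20, 21, 22, 23, 24, 25, 26, 27, 28, 29, 30, 31, 32, 33, 34, 35, 36, 37, 38, 39, 40, 41, 42, 43, 44, 45, 46, 47, 48, 49, 50, 51, 52, 53, 54, 55, 56, 57, 58, 59, 60, 61, 62, 63, 64, 65, 66, 67, 68, 69, 70, 71, 72, 73, 74, 75, 76, 77, 78, 79, 80, 81, 82, 83, 84, 85, 86, 87, 88, 89, 90, 91, 92, 93, 94, 95, 96}


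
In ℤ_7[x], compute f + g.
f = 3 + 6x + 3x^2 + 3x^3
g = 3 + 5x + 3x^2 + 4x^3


Add coefficients mod 7:
x^0: 3 + 3 = 6 (mod 7)
x^1: 6 + 5 = 4 (mod 7)
x^2: 3 + 3 = 6 (mod 7)
x^3: 3 + 4 = 0 (mod 7)
Result: 6 + 4x + 6x^2

f + g = 6 + 4x + 6x^2


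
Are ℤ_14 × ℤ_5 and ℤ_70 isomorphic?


Comparing ℤ_14 × ℤ_5 and ℤ_70:
gcd(14,5) = 1, so ℤ_14 × ℤ_5 ≅ ℤ_70 (CRT)

Yes, ℤ_14 × ℤ_5 ≅ ℤ_70


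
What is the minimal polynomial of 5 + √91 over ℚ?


Let α = 5 + √91. Then α - 5 = √91, so (α - 5)² = 91, giving α² - 10α - 66 = 0. Degree 2 and α ∉ ℚ, so this is the minimal polynomial.

Minimal polynomial: x² - 10x - 66


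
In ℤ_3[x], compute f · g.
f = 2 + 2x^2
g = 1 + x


Expand and collect like terms; reduce coefficients mod 3:
x^0: 2·1 = 2 ≡ 2 (mod 3)
x^1: 2·1 + 0·1 = 2 ≡ 2 (mod 3)
x^2: 0·1 + 2·1 = 2 ≡ 2 (mod 3)
x^3: 2·1 = 2 ≡ 2 (mod 3)
Result: 2 + 2x + 2x^2 + 2x^3

f · g = 2 + 2x + 2x^2 + 2x^3


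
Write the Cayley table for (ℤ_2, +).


Elements: {0, 1}
Operation: addition mod 2
Entry (a, b) = (a + b) mod 2

Cayley table:
  | 0 | 1
0 | 0 | 1
1 | 1 | 0


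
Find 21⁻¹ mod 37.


Use the extended Euclidean algorithm to write 1 = 21·s + 37·t; then s mod 37 is the inverse.
Euclidean algorithm:
  21 = 0·37 + 21
  37 = 1·21 + 16
  21 = 1·16 + 5
  16 = 3·5 + 1
  5 = 5·1 + 0
gcd(21,37) = 1
Back-substitution gives: 21·(-7) + 37·(4) = 1
So 21⁻¹ ≡ -7 ≡ 30 (mod 37)
Check: 21 × 30 = 630 ≡ 1 (mod 37) ✓

21⁻¹ ≡ 30 (mod 37)


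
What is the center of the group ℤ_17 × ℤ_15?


Z(G) = {g ∈ G | gx = xg for all x ∈ G}
Direct product of abelian groups is abelian, so Z(G) = G

Z(ℤ_17 × ℤ_15) = ℤ_17 × ℤ_15


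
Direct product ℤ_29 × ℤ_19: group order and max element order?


|ℤ_29 × ℤ_19| = 29 × 19 = 551
Max element order = lcm(29,19) = 551
Cyclic? Yes (gcd=1)

|ℤ_29×ℤ_19| = 551, max element order = 551


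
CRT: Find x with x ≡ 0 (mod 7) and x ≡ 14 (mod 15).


m₁ = 7, m₂ = 15, gcd = 1, so CRT applies. M = m₁·m₂ = 105
Let M₁ = M/m₁ = 15, M₂ = M/m₂ = 7
Find y₁ ≡ M₁⁻¹ (mod m₁): 15⁻¹ ≡ 1 (mod 7)
Find y₂ ≡ M₂⁻¹ (mod m₂): 7⁻¹ ≡ 13 (mod 15)
x = a₁·M₁·y₁ + a₂·M₂·y₂ = 0·15·1 + 14·7·13 = 1274
Reduce mod 105: x ≡ 14
Check: 14 mod 7 = 0 ✓, 14 mod 15 = 14 ✓

x ≡ 14 (mod 105)


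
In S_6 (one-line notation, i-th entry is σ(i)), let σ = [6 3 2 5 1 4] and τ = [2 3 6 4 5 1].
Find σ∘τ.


σ∘τ: apply τ first, then σ
1 →τ 2 →σ 3
2 →τ 3 →σ 2
3 →τ 6 →σ 4
4 →τ 4 →σ 5
5 →τ 5 →σ 1
6 →τ 1 →σ 6

σ∘τ = [3 2 4 5 1 6]


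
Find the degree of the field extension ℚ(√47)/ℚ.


√47 has minimal polynomial x² - 47 (irreducible over ℚ since 47 is squarefree)

[ℚ(√47)/ℚ] = 2


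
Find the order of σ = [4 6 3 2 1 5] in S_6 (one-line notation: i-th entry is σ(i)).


Cycle decomposition: (1 4 2 6 5)
Cycle lengths: 5
Order = lcm(5) = 5

ord(σ) = 5


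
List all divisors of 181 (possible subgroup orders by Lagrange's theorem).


Lagrange's theorem: |H| divides |G|
|G| = 181
Divisors of 181: 1, 181

Possible subgroup orders: {1, 181}


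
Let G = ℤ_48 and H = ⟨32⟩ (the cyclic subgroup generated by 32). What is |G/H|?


|⟨32⟩| = n / gcd(32, 48) = 48 / 16 = 3
H is normal (ℤ_48 is abelian).
|G/H| = |G| / |H| = 48 / 3 = 16

|G/H| = 16


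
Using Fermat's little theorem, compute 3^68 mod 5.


Fermat's little theorem: if p is prime and gcd(a,p)=1, then a^(p-1) ≡ 1 (mod p)
p = 5 is prime, gcd(3,5) = 1
Reduce exponent: 68 mod 4 = 0
So 3^68 ≡ 3^0 (mod 5)
3^0 = 1

3^68 ≡ 1 (mod 5)


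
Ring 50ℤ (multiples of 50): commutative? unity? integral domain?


50ℤ is a commutative ring under +,× but has no multiplicative identity (1 ∉ 50ℤ); it has no zero divisors, but without unity it is not an integral domain
Commutative: Yes
Integral domain: No
Has unity: No

50ℤ (multiples of 50): Commutative=Yes, Unity=No


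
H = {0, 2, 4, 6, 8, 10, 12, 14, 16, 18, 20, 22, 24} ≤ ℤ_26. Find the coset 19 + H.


19 + H = {19 + h (mod 26) : h ∈ H}
19+0=19, 19+2=21, 19+4=23, 19+6=25, 19+8=1, 19+10=3, 19+12=5, 19+14=7, 19+16=9, 19+18=11, 19+20=13, 19+22=15, 19+24=17
19 + H = {1, 3, 5, 7, 9, 11, 13, 15, 17, 19, 21, 23, 25} = 1 + H

19 + H = {1, 3, 5, 7, 9, 11, 13, 15, 17, 19, 21, 23, 25}


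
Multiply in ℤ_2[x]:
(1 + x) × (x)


Expand and collect like terms; reduce coefficients mod 2:
x^0: 1·0 = 0 ≡ 0 (mod 2)
x^1: 1·1 + 1·0 = 1 ≡ 1 (mod 2)
x^2: 1·1 = 1 ≡ 1 (mod 2)
Result: x + x^2

f · g = x + x^2


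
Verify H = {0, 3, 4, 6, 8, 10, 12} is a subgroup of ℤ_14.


Subgroup test for H = {0, 3, 4, 6, 8, 10, 12} in (ℤ_14, +):
(1) 0 ∈ H? Yes
(2) Closure: for all a,b ∈ H, (a+b) mod 14 ∈ H? No  [counterexample: 3 + 4 = 7 ∉ H]
(3) Inverses: for all a ∈ H, -a mod 14 ∈ H? No

No, H is not a subgroup of ℤ_14
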